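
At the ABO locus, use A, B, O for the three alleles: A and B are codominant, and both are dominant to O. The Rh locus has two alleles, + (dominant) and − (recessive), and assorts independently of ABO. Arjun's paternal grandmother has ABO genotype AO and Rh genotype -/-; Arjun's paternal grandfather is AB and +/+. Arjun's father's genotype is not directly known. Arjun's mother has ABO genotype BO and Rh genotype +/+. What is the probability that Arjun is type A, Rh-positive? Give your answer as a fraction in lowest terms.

Arjun's father's ABO genotype from AO × AB: 1/4 AA, 1/4 AB, 1/4 AO, 1/4 BO.
Crossing each possibility with the mother BO and summing P(type A): 1/4·1/2 + 1/4·1/4 + 1/4·1/4 + 1/4·0 = 1/4.
Similarly for Rh via the father's Rh distribution: P(Rh+) = 1.
Independent loci: 1/4 × 1 = 1/4.

1/4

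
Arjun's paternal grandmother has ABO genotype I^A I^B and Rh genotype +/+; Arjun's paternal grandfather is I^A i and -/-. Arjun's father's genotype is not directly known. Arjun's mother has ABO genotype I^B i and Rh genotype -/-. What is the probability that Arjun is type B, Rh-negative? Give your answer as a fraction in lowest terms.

3/16

Arjun's father's ABO genotype from I^A I^B × I^A i: 1/4 I^A I^A, 1/4 I^A I^B, 1/4 I^A i, 1/4 I^B i.
Crossing each possibility with the mother I^B i and summing P(type B): 1/4·0 + 1/4·1/2 + 1/4·1/4 + 1/4·3/4 = 3/8.
Similarly for Rh via the father's Rh distribution: P(Rh-) = 1/2.
Independent loci: 3/8 × 1/2 = 3/16.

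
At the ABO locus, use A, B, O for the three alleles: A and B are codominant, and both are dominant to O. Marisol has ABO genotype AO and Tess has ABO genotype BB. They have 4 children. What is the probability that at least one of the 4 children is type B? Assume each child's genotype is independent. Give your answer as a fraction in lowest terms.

ABO cross AO × BB → 1/2 B, 1/2 AB.
So P(type B) = 1/2 per child.
P(none) = (1/2)^4 = 1/16; P(at least one) = 1 − 1/16 = 15/16.

15/16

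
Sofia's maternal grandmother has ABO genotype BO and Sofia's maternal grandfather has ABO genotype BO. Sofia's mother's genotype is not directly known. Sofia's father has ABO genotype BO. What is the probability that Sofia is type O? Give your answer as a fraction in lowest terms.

1/4

Sofia's mother's ABO genotype from BO × BO: 1/4 BB, 1/2 BO, 1/4 OO.
Crossing each possibility with the father BO and summing P(type O): 1/4·0 + 1/2·1/4 + 1/4·1/2 = 1/4.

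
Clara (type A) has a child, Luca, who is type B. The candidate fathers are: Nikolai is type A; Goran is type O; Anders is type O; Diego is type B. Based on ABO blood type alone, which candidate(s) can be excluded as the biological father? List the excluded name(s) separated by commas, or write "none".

Nikolai, Goran, Anders

A candidate is excluded only if no genotype consistent with his phenotype could produce a type B child with a type A mother.
Nikolai (type A): no genotype consistent with that phenotype can produce a type-B child with a type-A mother.
Goran (type O): no genotype consistent with that phenotype can produce a type-B child with a type-A mother.
Anders (type O): no genotype consistent with that phenotype can produce a type-B child with a type-A mother.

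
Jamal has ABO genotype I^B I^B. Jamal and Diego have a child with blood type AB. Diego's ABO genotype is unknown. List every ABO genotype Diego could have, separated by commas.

For each candidate genotype of Diego, check whether crossing it with I^B I^B can produce every observed child phenotype.
  I^A I^A → possible child types {AB} ✓
  I^A I^B → possible child types {B, AB} ✓
  I^A i → possible child types {B, AB} ✓
  I^B I^B → possible child types {B} ✗
  I^B i → possible child types {B} ✗
  i i → possible child types {B} ✗

I^A I^A, I^A I^B, I^A i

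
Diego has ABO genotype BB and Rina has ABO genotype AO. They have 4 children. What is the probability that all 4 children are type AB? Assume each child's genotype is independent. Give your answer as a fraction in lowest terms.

ABO cross BB × AO → 1/2 B, 1/2 AB.
So P(type AB) = 1/2 per child.
All 4 independent: (1/2)^4 = 1/16.

1/16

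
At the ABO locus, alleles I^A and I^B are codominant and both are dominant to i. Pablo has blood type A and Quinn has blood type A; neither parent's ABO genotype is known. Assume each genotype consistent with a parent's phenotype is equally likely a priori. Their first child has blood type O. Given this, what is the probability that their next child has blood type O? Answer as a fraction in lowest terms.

1/4

Possible genotypes: Pablo ∈ {I^A I^A, I^A i}; Quinn ∈ {I^A I^A, I^A i}.
Weight each parental genotype pair by prior × P(type-O child):
  I^A i × I^A i: posterior weight 1; P(next child type O) = 1/4.
Weighted sum = 1/4.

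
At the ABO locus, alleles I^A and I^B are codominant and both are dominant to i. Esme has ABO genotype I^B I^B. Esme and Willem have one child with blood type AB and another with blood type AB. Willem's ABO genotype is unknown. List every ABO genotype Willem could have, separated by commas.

I^A I^A, I^A I^B, I^A i

For each candidate genotype of Willem, check whether crossing it with I^B I^B can produce every observed child phenotype.
  I^A I^A → possible child types {AB} ✓
  I^A I^B → possible child types {B, AB} ✓
  I^A i → possible child types {B, AB} ✓
  I^B I^B → possible child types {B} ✗
  I^B i → possible child types {B} ✗
  i i → possible child types {B} ✗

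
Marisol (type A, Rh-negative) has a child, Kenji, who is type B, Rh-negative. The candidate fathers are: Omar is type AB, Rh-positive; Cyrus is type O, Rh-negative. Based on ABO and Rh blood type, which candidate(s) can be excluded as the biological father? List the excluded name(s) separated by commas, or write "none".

Cyrus

A candidate is excluded only if no genotype consistent with his phenotype could produce a type B, Rh-negative child with a type A, Rh-negative mother.
Cyrus (type O, Rh-): no genotype consistent with that phenotype can produce a type-B Rh- child with a type-A mother.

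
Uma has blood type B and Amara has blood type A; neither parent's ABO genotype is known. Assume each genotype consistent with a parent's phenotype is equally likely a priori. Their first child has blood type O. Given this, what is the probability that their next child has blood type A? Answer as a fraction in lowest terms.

1/4

Possible genotypes: Uma ∈ {BB, BO}; Amara ∈ {AA, AO}.
Weight each parental genotype pair by prior × P(type-O child):
  BO × AO: posterior weight 1; P(next child type A) = 1/4.
Weighted sum = 1/4.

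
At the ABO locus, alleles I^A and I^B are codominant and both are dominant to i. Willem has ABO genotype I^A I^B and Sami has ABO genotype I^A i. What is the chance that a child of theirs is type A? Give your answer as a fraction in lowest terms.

ABO cross I^A I^B × I^A i → offspring phenotypes: 1/2 A, 1/4 B, 1/4 AB.
So P(type A) = 1/2.

1/2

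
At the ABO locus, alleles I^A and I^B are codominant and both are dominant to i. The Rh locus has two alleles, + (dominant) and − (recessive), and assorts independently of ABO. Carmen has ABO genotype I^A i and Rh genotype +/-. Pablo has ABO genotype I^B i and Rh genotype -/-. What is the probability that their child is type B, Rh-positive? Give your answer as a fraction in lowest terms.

1/8

ABO cross I^A i × I^B i → offspring phenotypes: 1/4 O, 1/4 A, 1/4 B, 1/4 AB.
Rh cross +/- × -/- → 1/2 Rh+, 1/2 Rh-.
Independent loci: P(type B, Rh-positive) = 1/4 × 1/2 = 1/8.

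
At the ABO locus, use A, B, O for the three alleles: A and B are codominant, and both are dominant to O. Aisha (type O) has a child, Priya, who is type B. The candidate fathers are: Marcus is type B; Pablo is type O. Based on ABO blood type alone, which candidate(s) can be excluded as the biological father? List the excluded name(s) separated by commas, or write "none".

A candidate is excluded only if no genotype consistent with his phenotype could produce a type B child with a type O mother.
Pablo (type O): no genotype consistent with that phenotype can produce a type-B child with a type-O mother.

Pablo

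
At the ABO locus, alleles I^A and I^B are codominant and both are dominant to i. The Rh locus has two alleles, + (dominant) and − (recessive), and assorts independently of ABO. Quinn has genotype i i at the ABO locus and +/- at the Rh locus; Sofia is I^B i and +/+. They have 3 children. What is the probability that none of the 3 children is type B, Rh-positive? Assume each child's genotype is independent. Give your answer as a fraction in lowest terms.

ABO cross i i × I^B i → 1/2 O, 1/2 B.
Rh cross +/- × +/+ → 1 Rh+; so P(type B, Rh-positive) = 1/2 × 1 = 1/2 per child.
P(not type B, Rh-positive) = 1/2 for one child; (1/2)^3 = 1/8.

1/8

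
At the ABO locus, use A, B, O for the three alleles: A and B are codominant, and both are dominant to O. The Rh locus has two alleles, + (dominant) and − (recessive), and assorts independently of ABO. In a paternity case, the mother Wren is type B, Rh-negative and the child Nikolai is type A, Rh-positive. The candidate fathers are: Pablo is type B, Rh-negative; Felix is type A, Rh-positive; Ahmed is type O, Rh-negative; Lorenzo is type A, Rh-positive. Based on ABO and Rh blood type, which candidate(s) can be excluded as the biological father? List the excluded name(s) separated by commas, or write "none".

A candidate is excluded only if no genotype consistent with his phenotype could produce a type A, Rh-positive child with a type B, Rh-negative mother.
Pablo (type B, Rh-): no genotype consistent with that phenotype can produce a type-A Rh+ child with a type-B mother.
Ahmed (type O, Rh-): no genotype consistent with that phenotype can produce a type-A Rh+ child with a type-B mother.

Pablo, Ahmed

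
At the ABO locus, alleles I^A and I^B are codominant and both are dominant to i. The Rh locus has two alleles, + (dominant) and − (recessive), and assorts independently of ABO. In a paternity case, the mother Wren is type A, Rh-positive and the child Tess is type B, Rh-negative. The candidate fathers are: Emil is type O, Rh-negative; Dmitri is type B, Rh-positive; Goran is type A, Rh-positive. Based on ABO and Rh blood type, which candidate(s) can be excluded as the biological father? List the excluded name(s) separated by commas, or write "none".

A candidate is excluded only if no genotype consistent with his phenotype could produce a type B, Rh-negative child with a type A, Rh-positive mother.
Emil (type O, Rh-): no genotype consistent with that phenotype can produce a type-B Rh- child with a type-A mother.
Goran (type A, Rh+): no genotype consistent with that phenotype can produce a type-B Rh- child with a type-A mother.

Emil, Goran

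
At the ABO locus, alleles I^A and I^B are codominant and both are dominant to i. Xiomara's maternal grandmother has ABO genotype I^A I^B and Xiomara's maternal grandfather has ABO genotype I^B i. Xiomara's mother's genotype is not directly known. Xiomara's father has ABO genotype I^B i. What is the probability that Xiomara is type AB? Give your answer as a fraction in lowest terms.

Xiomara's mother's ABO genotype from I^A I^B × I^B i: 1/4 I^A I^B, 1/4 I^A i, 1/4 I^B I^B, 1/4 I^B i.
Crossing each possibility with the father I^B i and summing P(type AB): 1/4·1/4 + 1/4·1/4 + 1/4·0 + 1/4·0 = 1/8.

1/8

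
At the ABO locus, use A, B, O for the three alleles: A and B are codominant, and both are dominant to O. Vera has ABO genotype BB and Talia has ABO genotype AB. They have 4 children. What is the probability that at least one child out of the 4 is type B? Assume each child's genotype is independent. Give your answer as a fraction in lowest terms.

15/16

ABO cross BB × AB → 1/2 B, 1/2 AB.
So P(type B) = 1/2 per child.
P(none) = (1/2)^4 = 1/16; P(at least one) = 1 − 1/16 = 15/16.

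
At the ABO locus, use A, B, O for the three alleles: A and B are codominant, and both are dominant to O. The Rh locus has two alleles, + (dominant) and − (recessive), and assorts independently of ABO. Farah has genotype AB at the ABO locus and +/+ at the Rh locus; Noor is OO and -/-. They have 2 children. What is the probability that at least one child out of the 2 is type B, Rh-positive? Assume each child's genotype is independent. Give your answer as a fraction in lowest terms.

3/4

ABO cross AB × OO → 1/2 A, 1/2 B.
Rh cross +/+ × -/- → 1 Rh+; so P(type B, Rh-positive) = 1/2 × 1 = 1/2 per child.
P(none) = (1/2)^2 = 1/4; P(at least one) = 1 − 1/4 = 3/4.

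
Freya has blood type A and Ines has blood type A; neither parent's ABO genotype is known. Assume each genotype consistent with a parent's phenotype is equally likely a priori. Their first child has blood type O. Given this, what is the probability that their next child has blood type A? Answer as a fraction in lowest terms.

Possible genotypes: Freya ∈ {I^A I^A, I^A i}; Ines ∈ {I^A I^A, I^A i}.
Weight each parental genotype pair by prior × P(type-O child):
  I^A i × I^A i: posterior weight 1; P(next child type A) = 3/4.
Weighted sum = 3/4.

3/4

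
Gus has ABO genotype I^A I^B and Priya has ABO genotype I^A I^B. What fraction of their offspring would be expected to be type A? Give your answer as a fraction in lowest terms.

1/4

ABO cross I^A I^B × I^A I^B → offspring phenotypes: 1/4 A, 1/4 B, 1/2 AB.
So P(type A) = 1/4.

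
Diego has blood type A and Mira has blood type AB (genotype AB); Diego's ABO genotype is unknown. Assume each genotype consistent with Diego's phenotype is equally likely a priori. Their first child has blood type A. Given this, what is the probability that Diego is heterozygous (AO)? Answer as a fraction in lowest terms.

1/2

Possible genotypes: Diego ∈ {AA, AO}; Mira ∈ {AB}.
Weight each parental genotype pair by prior × P(type-A child):
  AA × AB: posterior weight 1/2.
  AO × AB: posterior weight 1/2.
Sum the posterior weight over pairs where Diego is AO: 1/2.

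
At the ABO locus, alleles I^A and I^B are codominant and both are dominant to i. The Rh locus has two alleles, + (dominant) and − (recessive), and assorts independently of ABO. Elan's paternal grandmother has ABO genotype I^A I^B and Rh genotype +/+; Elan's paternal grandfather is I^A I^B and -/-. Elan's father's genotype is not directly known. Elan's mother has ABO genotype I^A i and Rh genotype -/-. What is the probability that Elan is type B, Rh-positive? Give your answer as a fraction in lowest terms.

Elan's father's ABO genotype from I^A I^B × I^A I^B: 1/4 I^A I^A, 1/2 I^A I^B, 1/4 I^B I^B.
Crossing each possibility with the mother I^A i and summing P(type B): 1/4·0 + 1/2·1/4 + 1/4·1/2 = 1/4.
Similarly for Rh via the father's Rh distribution: P(Rh+) = 1/2.
Independent loci: 1/4 × 1/2 = 1/8.

1/8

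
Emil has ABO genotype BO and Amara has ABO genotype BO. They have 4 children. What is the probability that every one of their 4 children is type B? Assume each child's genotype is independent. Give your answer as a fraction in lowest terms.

ABO cross BO × BO → 1/4 O, 3/4 B.
So P(type B) = 3/4 per child.
All 4 independent: (3/4)^4 = 81/256.

81/256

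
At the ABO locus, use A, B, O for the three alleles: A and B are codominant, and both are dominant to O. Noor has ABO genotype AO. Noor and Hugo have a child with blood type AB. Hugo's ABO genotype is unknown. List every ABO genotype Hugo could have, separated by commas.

For each candidate genotype of Hugo, check whether crossing it with AO can produce every observed child phenotype.
  AA → possible child types {A} ✗
  AB → possible child types {A, B, AB} ✓
  AO → possible child types {O, A} ✗
  BB → possible child types {B, AB} ✓
  BO → possible child types {O, A, B, AB} ✓
  OO → possible child types {O, A} ✗

AB, BB, BO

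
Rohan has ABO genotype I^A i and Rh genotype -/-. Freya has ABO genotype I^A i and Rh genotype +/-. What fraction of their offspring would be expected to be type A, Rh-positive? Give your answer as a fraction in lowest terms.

3/8

ABO cross I^A i × I^A i → offspring phenotypes: 1/4 O, 3/4 A.
Rh cross -/- × +/- → 1/2 Rh+, 1/2 Rh-.
Independent loci: P(type A, Rh-positive) = 3/4 × 1/2 = 3/8.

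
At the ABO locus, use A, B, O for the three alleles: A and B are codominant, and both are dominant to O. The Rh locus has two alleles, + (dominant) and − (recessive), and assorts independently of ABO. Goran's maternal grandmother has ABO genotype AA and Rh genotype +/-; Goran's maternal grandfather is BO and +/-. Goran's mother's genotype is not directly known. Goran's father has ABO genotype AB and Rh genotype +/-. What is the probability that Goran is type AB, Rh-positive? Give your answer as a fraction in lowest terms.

9/32

Goran's mother's ABO genotype from AA × BO: 1/2 AB, 1/2 AO.
Crossing each possibility with the father AB and summing P(type AB): 1/2·1/2 + 1/2·1/4 = 3/8.
Similarly for Rh via the mother's Rh distribution: P(Rh+) = 3/4.
Independent loci: 3/8 × 3/4 = 9/32.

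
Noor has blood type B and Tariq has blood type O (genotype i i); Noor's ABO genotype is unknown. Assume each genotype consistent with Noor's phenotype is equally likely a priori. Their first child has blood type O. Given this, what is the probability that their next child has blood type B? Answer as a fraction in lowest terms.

1/2

Possible genotypes: Noor ∈ {I^B I^B, I^B i}; Tariq ∈ {i i}.
Weight each parental genotype pair by prior × P(type-O child):
  I^B i × i i: posterior weight 1; P(next child type B) = 1/2.
Weighted sum = 1/2.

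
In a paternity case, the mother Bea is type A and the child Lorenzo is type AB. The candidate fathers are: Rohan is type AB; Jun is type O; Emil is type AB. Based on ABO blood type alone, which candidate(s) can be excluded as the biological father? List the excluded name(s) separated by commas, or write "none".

Jun

A candidate is excluded only if no genotype consistent with his phenotype could produce a type AB child with a type A mother.
Jun (type O): no genotype consistent with that phenotype can produce a type-AB child with a type-A mother.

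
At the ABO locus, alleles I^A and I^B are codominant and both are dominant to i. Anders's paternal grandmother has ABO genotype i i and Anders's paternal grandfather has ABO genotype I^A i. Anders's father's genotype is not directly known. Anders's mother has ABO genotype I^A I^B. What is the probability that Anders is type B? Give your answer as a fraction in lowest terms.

3/8

Anders's father's ABO genotype from i i × I^A i: 1/2 I^A i, 1/2 i i.
Crossing each possibility with the mother I^A I^B and summing P(type B): 1/2·1/4 + 1/2·1/2 = 3/8.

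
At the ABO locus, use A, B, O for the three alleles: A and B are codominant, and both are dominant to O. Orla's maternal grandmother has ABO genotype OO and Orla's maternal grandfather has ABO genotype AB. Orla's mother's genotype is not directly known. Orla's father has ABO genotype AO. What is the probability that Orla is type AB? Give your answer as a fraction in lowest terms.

1/8

Orla's mother's ABO genotype from OO × AB: 1/2 AO, 1/2 BO.
Crossing each possibility with the father AO and summing P(type AB): 1/2·0 + 1/2·1/4 = 1/8.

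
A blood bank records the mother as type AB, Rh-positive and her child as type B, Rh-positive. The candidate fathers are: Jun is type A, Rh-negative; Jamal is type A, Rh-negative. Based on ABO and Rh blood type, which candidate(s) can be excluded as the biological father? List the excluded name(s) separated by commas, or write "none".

none

A candidate is excluded only if no genotype consistent with his phenotype could produce a type B, Rh-positive child with a type AB, Rh-positive mother.
Every candidate has at least one consistent genotype combination, so none can be excluded.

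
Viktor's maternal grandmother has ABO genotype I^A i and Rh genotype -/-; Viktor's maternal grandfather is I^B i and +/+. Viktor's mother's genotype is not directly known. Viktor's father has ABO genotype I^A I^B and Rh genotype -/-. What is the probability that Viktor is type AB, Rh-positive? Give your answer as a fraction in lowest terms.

1/8

Viktor's mother's ABO genotype from I^A i × I^B i: 1/4 I^A I^B, 1/4 I^A i, 1/4 I^B i, 1/4 i i.
Crossing each possibility with the father I^A I^B and summing P(type AB): 1/4·1/2 + 1/4·1/4 + 1/4·1/4 + 1/4·0 = 1/4.
Similarly for Rh via the mother's Rh distribution: P(Rh+) = 1/2.
Independent loci: 1/4 × 1/2 = 1/8.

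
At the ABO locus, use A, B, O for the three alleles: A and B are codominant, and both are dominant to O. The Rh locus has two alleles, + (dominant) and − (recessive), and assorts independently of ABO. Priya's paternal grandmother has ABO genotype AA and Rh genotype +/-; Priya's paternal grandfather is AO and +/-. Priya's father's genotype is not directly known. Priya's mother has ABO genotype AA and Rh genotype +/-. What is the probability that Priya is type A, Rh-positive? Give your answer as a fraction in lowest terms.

Priya's father's ABO genotype from AA × AO: 1/2 AA, 1/2 AO.
Crossing each possibility with the mother AA and summing P(type A): 1/2·1 + 1/2·1 = 1.
Similarly for Rh via the father's Rh distribution: P(Rh+) = 3/4.
Independent loci: 1 × 3/4 = 3/4.

3/4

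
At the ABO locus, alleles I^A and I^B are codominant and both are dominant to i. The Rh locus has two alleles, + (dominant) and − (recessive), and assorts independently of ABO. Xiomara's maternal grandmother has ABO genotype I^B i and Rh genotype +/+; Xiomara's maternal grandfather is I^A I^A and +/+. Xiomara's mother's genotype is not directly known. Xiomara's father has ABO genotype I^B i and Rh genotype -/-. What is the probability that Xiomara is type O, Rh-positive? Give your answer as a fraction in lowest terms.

Xiomara's mother's ABO genotype from I^B i × I^A I^A: 1/2 I^A I^B, 1/2 I^A i.
Crossing each possibility with the father I^B i and summing P(type O): 1/2·0 + 1/2·1/4 = 1/8.
Similarly for Rh via the mother's Rh distribution: P(Rh+) = 1.
Independent loci: 1/8 × 1 = 1/8.

1/8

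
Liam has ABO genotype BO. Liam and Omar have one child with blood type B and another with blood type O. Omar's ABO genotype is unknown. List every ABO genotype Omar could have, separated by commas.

AO, BO, OO

For each candidate genotype of Omar, check whether crossing it with BO can produce every observed child phenotype.
  AA → possible child types {A, AB} ✗
  AB → possible child types {A, B, AB} ✗
  AO → possible child types {O, A, B, AB} ✓
  BB → possible child types {B} ✗
  BO → possible child types {O, B} ✓
  OO → possible child types {O, B} ✓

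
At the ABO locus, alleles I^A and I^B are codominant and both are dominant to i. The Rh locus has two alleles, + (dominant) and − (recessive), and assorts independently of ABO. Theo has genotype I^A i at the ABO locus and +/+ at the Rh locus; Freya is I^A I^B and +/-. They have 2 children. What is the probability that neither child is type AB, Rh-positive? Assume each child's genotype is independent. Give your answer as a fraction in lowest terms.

9/16

ABO cross I^A i × I^A I^B → 1/2 A, 1/4 B, 1/4 AB.
Rh cross +/+ × +/- → 1 Rh+; so P(type AB, Rh-positive) = 1/4 × 1 = 1/4 per child.
P(not type AB, Rh-positive) = 3/4 for one child; (3/4)^2 = 9/16.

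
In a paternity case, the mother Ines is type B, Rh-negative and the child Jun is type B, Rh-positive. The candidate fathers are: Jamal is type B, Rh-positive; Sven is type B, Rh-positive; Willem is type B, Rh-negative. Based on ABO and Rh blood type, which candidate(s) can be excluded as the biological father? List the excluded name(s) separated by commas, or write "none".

Willem

A candidate is excluded only if no genotype consistent with his phenotype could produce a type B, Rh-positive child with a type B, Rh-negative mother.
Willem (type B, Rh-): no genotype consistent with that phenotype can produce a type-B Rh+ child with a type-B mother.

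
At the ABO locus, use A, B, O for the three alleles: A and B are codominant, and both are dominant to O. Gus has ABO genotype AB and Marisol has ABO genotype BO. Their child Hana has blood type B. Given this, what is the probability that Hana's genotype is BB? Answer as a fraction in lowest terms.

Cross AB × BO → 1/4 AB, 1/4 AO, 1/4 BB, 1/4 BO.
Type-B genotypes among offspring: BB (1/4), BO (1/4); total 1/2.
P(BB | type B) = (1/4) / (1/2) = 1/2.

1/2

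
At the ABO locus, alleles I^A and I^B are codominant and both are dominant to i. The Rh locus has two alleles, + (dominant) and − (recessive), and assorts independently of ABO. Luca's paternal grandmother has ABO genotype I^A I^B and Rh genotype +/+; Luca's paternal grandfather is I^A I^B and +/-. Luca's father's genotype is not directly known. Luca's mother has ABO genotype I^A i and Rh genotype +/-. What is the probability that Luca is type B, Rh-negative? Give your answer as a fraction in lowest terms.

1/32

Luca's father's ABO genotype from I^A I^B × I^A I^B: 1/4 I^A I^A, 1/2 I^A I^B, 1/4 I^B I^B.
Crossing each possibility with the mother I^A i and summing P(type B): 1/4·0 + 1/2·1/4 + 1/4·1/2 = 1/4.
Similarly for Rh via the father's Rh distribution: P(Rh-) = 1/8.
Independent loci: 1/4 × 1/8 = 1/32.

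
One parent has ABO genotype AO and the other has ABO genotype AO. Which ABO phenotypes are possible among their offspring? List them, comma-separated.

O, A

Gametes from AO × AO give offspring ABO genotypes AA, AO, OO, i.e. phenotypes O, A.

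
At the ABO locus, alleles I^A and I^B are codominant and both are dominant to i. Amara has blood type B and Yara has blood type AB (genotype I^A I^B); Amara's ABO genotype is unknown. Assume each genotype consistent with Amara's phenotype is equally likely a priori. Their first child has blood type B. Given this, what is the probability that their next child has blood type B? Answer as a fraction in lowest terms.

Possible genotypes: Amara ∈ {I^B I^B, I^B i}; Yara ∈ {I^A I^B}.
Weight each parental genotype pair by prior × P(type-B child):
  I^B I^B × I^A I^B: posterior weight 1/2; P(next child type B) = 1/2.
  I^B i × I^A I^B: posterior weight 1/2; P(next child type B) = 1/2.
Weighted sum = 1/2.

1/2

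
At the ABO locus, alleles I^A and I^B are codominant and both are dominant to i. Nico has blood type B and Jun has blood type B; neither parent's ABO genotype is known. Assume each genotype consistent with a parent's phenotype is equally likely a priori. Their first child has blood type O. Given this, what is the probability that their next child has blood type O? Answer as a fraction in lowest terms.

1/4

Possible genotypes: Nico ∈ {I^B I^B, I^B i}; Jun ∈ {I^B I^B, I^B i}.
Weight each parental genotype pair by prior × P(type-O child):
  I^B i × I^B i: posterior weight 1; P(next child type O) = 1/4.
Weighted sum = 1/4.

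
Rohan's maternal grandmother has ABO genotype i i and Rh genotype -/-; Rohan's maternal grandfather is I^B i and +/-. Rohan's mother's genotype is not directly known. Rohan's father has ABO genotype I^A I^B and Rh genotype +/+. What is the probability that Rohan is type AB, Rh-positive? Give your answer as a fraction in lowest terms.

1/8

Rohan's mother's ABO genotype from i i × I^B i: 1/2 I^B i, 1/2 i i.
Crossing each possibility with the father I^A I^B and summing P(type AB): 1/2·1/4 + 1/2·0 = 1/8.
Similarly for Rh via the mother's Rh distribution: P(Rh+) = 1.
Independent loci: 1/8 × 1 = 1/8.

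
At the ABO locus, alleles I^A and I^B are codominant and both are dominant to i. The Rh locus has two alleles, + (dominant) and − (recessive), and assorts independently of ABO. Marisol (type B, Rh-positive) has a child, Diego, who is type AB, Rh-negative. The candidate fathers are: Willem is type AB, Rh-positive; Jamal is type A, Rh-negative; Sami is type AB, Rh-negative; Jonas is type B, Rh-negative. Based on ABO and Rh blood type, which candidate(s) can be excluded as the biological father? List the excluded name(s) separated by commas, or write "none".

Jonas

A candidate is excluded only if no genotype consistent with his phenotype could produce a type AB, Rh-negative child with a type B, Rh-positive mother.
Jonas (type B, Rh-): no genotype consistent with that phenotype can produce a type-AB Rh- child with a type-B mother.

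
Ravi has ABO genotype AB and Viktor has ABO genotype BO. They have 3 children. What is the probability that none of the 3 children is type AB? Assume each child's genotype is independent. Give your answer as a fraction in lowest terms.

ABO cross AB × BO → 1/4 A, 1/2 B, 1/4 AB.
So P(type AB) = 1/4 per child.
P(not type AB) = 3/4 for one child; (3/4)^3 = 27/64.

27/64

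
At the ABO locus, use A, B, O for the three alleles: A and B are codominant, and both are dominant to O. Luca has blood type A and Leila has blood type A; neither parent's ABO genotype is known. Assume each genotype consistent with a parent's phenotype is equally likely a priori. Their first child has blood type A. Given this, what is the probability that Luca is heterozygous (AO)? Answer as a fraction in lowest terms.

Possible genotypes: Luca ∈ {AA, AO}; Leila ∈ {AA, AO}.
Weight each parental genotype pair by prior × P(type-A child):
  AA × AA: posterior weight 4/15.
  AA × AO: posterior weight 4/15.
  AO × AA: posterior weight 4/15.
  AO × AO: posterior weight 1/5.
Sum the posterior weight over pairs where Luca is AO: 7/15.

7/15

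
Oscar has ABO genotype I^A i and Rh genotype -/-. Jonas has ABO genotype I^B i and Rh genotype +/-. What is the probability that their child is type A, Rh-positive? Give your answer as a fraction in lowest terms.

1/8

ABO cross I^A i × I^B i → offspring phenotypes: 1/4 O, 1/4 A, 1/4 B, 1/4 AB.
Rh cross -/- × +/- → 1/2 Rh+, 1/2 Rh-.
Independent loci: P(type A, Rh-positive) = 1/4 × 1/2 = 1/8.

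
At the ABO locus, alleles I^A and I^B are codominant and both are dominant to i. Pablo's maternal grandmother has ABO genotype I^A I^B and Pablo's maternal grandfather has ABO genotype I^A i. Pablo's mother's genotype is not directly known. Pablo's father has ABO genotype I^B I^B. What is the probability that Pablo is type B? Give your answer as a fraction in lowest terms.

Pablo's mother's ABO genotype from I^A I^B × I^A i: 1/4 I^A I^A, 1/4 I^A I^B, 1/4 I^A i, 1/4 I^B i.
Crossing each possibility with the father I^B I^B and summing P(type B): 1/4·0 + 1/4·1/2 + 1/4·1/2 + 1/4·1 = 1/2.

1/2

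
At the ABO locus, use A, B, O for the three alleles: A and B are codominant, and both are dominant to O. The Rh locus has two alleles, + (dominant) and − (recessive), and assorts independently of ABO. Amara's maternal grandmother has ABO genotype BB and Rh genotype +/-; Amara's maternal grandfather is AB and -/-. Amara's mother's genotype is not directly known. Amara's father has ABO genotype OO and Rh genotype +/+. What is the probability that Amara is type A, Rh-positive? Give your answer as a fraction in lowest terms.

1/4

Amara's mother's ABO genotype from BB × AB: 1/2 AB, 1/2 BB.
Crossing each possibility with the father OO and summing P(type A): 1/2·1/2 + 1/2·0 = 1/4.
Similarly for Rh via the mother's Rh distribution: P(Rh+) = 1.
Independent loci: 1/4 × 1 = 1/4.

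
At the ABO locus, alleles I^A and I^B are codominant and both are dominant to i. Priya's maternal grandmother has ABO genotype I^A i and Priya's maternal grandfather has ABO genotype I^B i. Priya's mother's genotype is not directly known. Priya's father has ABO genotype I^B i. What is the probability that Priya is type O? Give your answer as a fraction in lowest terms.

1/4

Priya's mother's ABO genotype from I^A i × I^B i: 1/4 I^A I^B, 1/4 I^A i, 1/4 I^B i, 1/4 i i.
Crossing each possibility with the father I^B i and summing P(type O): 1/4·0 + 1/4·1/4 + 1/4·1/4 + 1/4·1/2 = 1/4.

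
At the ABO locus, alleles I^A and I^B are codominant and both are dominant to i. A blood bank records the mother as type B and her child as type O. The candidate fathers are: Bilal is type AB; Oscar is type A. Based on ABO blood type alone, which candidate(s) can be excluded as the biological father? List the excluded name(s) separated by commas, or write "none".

Bilal

A candidate is excluded only if no genotype consistent with his phenotype could produce a type O child with a type B mother.
Bilal (type AB): no genotype consistent with that phenotype can produce a type-O child with a type-B mother.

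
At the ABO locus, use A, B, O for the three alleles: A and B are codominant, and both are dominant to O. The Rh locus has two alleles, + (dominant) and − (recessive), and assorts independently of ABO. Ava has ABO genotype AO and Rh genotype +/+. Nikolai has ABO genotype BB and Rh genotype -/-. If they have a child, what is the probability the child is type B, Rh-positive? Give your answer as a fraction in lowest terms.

ABO cross AO × BB → offspring phenotypes: 1/2 B, 1/2 AB.
Rh cross +/+ × -/- → 1 Rh+.
Independent loci: P(type B, Rh-positive) = 1/2 × 1 = 1/2.

1/2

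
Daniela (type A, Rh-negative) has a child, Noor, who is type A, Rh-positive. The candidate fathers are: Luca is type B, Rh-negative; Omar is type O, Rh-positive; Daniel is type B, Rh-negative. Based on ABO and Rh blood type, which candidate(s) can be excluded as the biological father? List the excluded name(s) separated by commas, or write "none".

Luca, Daniel

A candidate is excluded only if no genotype consistent with his phenotype could produce a type A, Rh-positive child with a type A, Rh-negative mother.
Luca (type B, Rh-): no genotype consistent with that phenotype can produce a type-A Rh+ child with a type-A mother.
Daniel (type B, Rh-): no genotype consistent with that phenotype can produce a type-A Rh+ child with a type-A mother.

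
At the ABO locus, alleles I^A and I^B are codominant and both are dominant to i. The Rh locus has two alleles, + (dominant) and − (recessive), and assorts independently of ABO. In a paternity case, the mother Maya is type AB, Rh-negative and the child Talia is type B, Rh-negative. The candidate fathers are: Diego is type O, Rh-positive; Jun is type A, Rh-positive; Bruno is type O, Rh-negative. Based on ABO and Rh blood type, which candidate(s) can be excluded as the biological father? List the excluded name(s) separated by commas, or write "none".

A candidate is excluded only if no genotype consistent with his phenotype could produce a type B, Rh-negative child with a type AB, Rh-negative mother.
Every candidate has at least one consistent genotype combination, so none can be excluded.

none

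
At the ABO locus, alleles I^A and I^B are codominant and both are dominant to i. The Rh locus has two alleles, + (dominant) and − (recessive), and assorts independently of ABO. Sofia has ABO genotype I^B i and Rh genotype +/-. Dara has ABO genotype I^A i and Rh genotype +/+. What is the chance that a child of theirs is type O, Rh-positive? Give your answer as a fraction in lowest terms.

1/4

ABO cross I^B i × I^A i → offspring phenotypes: 1/4 O, 1/4 A, 1/4 B, 1/4 AB.
Rh cross +/- × +/+ → 1 Rh+.
Independent loci: P(type O, Rh-positive) = 1/4 × 1 = 1/4.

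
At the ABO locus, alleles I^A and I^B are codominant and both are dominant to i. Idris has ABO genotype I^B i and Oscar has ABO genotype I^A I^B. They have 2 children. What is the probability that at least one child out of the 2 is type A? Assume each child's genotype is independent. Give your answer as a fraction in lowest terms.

ABO cross I^B i × I^A I^B → 1/4 A, 1/2 B, 1/4 AB.
So P(type A) = 1/4 per child.
P(none) = (3/4)^2 = 9/16; P(at least one) = 1 − 9/16 = 7/16.

7/16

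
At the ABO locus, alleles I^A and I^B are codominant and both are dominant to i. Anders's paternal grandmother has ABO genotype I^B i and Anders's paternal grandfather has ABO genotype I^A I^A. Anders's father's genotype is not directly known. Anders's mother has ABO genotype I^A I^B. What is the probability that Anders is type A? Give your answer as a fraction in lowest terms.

Anders's father's ABO genotype from I^B i × I^A I^A: 1/2 I^A I^B, 1/2 I^A i.
Crossing each possibility with the mother I^A I^B and summing P(type A): 1/2·1/4 + 1/2·1/2 = 3/8.

3/8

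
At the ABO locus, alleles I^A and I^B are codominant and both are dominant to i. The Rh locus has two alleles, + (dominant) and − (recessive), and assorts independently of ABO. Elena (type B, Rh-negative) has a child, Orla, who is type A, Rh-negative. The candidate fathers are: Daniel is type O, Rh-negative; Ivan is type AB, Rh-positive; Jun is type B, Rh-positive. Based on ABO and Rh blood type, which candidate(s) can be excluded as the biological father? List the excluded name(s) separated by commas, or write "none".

Daniel, Jun

A candidate is excluded only if no genotype consistent with his phenotype could produce a type A, Rh-negative child with a type B, Rh-negative mother.
Daniel (type O, Rh-): no genotype consistent with that phenotype can produce a type-A Rh- child with a type-B mother.
Jun (type B, Rh+): no genotype consistent with that phenotype can produce a type-A Rh- child with a type-B mother.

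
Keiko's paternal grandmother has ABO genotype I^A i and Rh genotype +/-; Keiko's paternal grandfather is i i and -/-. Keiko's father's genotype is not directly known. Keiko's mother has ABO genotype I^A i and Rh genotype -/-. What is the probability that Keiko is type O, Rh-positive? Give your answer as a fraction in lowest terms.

3/32

Keiko's father's ABO genotype from I^A i × i i: 1/2 I^A i, 1/2 i i.
Crossing each possibility with the mother I^A i and summing P(type O): 1/2·1/4 + 1/2·1/2 = 3/8.
Similarly for Rh via the father's Rh distribution: P(Rh+) = 1/4.
Independent loci: 3/8 × 1/4 = 3/32.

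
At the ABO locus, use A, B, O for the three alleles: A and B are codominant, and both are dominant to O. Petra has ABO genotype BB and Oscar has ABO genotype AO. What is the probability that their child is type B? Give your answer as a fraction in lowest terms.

1/2

ABO cross BB × AO → offspring phenotypes: 1/2 B, 1/2 AB.
So P(type B) = 1/2.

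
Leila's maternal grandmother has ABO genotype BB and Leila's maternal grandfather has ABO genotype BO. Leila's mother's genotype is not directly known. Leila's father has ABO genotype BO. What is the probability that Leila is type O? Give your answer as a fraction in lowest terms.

1/8

Leila's mother's ABO genotype from BB × BO: 1/2 BB, 1/2 BO.
Crossing each possibility with the father BO and summing P(type O): 1/2·0 + 1/2·1/4 = 1/8.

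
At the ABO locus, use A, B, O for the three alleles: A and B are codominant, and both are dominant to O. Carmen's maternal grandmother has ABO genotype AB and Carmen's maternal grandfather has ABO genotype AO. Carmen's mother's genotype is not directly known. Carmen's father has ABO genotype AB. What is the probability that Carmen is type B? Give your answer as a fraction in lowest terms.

Carmen's mother's ABO genotype from AB × AO: 1/4 AA, 1/4 AB, 1/4 AO, 1/4 BO.
Crossing each possibility with the father AB and summing P(type B): 1/4·0 + 1/4·1/4 + 1/4·1/4 + 1/4·1/2 = 1/4.

1/4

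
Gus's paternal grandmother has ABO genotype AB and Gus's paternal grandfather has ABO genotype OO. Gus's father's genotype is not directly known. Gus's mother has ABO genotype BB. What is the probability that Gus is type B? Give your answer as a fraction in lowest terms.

Gus's father's ABO genotype from AB × OO: 1/2 AO, 1/2 BO.
Crossing each possibility with the mother BB and summing P(type B): 1/2·1/2 + 1/2·1 = 3/4.

3/4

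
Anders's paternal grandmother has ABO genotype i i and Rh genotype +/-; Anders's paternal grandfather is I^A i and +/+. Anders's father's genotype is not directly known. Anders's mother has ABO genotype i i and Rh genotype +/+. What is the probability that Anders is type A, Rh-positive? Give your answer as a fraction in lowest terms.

1/4

Anders's father's ABO genotype from i i × I^A i: 1/2 I^A i, 1/2 i i.
Crossing each possibility with the mother i i and summing P(type A): 1/2·1/2 + 1/2·0 = 1/4.
Similarly for Rh via the father's Rh distribution: P(Rh+) = 1.
Independent loci: 1/4 × 1 = 1/4.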